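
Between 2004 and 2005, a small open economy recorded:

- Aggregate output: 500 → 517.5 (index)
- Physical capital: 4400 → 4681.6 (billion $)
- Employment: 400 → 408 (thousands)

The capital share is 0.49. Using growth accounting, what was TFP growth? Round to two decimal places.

-0.66%

Aggregate output growth = (517.5 − 500) / 500 = 3.5%.
Physical capital growth = (4681.6 − 4400) / 4400 = 6.4%.
Employment growth = (408 − 400) / 400 = 2%.
Labor's share = 1 − 0.49 = 0.51.
Physical capital: 0.49 × 6.4 = 3.136 pp.
Employment: 0.51 × 2 = 1.02 pp.
TFP growth = 3.5 − 4.156 = -0.656%.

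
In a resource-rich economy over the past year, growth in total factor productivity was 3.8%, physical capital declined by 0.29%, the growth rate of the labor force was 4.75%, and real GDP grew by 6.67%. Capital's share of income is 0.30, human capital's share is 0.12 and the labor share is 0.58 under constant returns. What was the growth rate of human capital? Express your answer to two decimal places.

Labor's share = 1 − 0.3 − 0.12 = 0.58.
gY = gA + 0.3×(-0.29) + 0.58×4.75 + 0.12×g.
0.12×g = 6.67 − 3.8 − 2.668 = 0.202.
g = 0.202 / 0.12 = 1.6833%.

1.68%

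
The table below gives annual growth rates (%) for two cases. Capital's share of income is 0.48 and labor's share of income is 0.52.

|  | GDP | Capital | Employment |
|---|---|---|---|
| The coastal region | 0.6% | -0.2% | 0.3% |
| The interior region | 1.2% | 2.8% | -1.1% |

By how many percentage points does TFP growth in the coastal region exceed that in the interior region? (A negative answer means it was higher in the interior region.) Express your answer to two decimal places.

Labor's share = 1 − 0.48 = 0.52.
The coastal region: TFP = 0.6 + 0.096 − 0.156 = 0.54%.
The interior region: TFP = 1.2 − 1.344 + 0.572 = 0.428%.
Difference = 0.54 − (0.428) = 0.112 pp.

0.11 percentage points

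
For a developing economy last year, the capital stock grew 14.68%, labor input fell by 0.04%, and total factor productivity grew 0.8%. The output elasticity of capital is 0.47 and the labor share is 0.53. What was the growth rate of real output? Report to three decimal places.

Real output growth was 7.678%.

Labor's share = 1 − 0.47 = 0.53.
The capital stock: 0.47 × 14.68 = 6.8996 pp.
Labor input: 0.53 × (-0.04) = -0.0212 pp.
Output growth = 0.8 + 6.8784 = 7.6784%.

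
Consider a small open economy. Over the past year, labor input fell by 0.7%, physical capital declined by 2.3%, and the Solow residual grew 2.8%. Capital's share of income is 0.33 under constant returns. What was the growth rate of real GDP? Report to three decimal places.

Labor's share = 1 − 0.33 = 0.67.
Physical capital: 0.33 × (-2.3) = -0.759 pp.
Labor input: 0.67 × (-0.7) = -0.469 pp.
Output growth = 2.8 + (-1.228) = 1.572%.

1.572%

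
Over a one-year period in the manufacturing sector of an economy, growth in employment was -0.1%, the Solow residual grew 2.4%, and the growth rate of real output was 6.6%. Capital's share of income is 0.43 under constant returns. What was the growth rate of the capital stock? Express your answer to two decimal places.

9.90%

Labor's share = 1 − 0.43 = 0.57.
gY = gA + 0.57×(-0.1) + 0.43×g.
0.43×g = 6.6 − 2.4 + 0.057 = 4.257.
g = 4.257 / 0.43 = 9.9%.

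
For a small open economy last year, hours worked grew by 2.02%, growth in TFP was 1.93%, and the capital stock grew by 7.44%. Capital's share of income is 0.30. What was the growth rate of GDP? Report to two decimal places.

Labor's share = 1 − 0.3 = 0.7.
The capital stock: 0.3 × 7.44 = 2.232 pp.
Hours worked: 0.7 × 2.02 = 1.414 pp.
Output growth = 1.93 + 3.646 = 5.576%.

5.58%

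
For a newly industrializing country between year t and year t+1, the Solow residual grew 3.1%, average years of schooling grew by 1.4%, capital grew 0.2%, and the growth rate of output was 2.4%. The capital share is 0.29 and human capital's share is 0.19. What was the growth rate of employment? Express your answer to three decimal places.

-1.969%

Labor's share = 1 − 0.29 − 0.19 = 0.52.
gY = gA + 0.29×0.2 + 0.19×1.4 + 0.52×g.
0.52×g = 2.4 − 3.1 − 0.324 = -1.024.
g = -1.024 / 0.52 = -1.96923%.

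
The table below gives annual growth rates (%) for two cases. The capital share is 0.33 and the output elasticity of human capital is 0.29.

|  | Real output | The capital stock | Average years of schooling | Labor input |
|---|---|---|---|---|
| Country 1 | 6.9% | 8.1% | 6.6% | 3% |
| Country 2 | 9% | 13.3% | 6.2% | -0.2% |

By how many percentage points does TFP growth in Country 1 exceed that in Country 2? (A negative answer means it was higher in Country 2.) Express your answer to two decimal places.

-1.72 percentage points

Labor's share = 1 − 0.33 − 0.29 = 0.38.
Country 1: TFP = 6.9 − 2.673 − 1.914 − 1.14 = 1.173%.
Country 2: TFP = 9 − 4.389 − 1.798 + 0.076 = 2.889%.
Difference = 1.173 − (2.889) = -1.716 pp.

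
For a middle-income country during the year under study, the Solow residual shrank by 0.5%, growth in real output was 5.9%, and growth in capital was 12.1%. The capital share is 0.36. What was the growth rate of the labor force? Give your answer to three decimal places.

Labor's share = 1 − 0.36 = 0.64.
gY = gA + 0.36×12.1 + 0.64×g.
0.64×g = 5.9 + 0.5 − 4.356 = 2.044.
g = 2.044 / 0.64 = 3.19375%.

3.194%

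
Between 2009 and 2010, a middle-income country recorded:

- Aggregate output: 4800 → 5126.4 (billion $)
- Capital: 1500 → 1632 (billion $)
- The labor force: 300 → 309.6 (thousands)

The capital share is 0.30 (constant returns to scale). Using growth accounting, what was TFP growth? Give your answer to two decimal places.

TFP growth was 1.92%.

Aggregate output growth = (5126.4 − 4800) / 4800 = 6.8%.
Capital growth = (1632 − 1500) / 1500 = 8.8%.
The labor force growth = (309.6 − 300) / 300 = 3.2%.
Labor's share = 1 − 0.3 = 0.7.
Capital: 0.3 × 8.8 = 2.64 pp.
The labor force: 0.7 × 3.2 = 2.24 pp.
TFP growth = 6.8 − 4.88 = 1.92%.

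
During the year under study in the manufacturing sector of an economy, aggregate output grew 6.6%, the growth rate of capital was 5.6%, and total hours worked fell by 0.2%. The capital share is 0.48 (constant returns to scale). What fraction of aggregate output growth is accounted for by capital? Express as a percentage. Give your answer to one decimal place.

40.7%

Capital contributed 0.48 × 5.6 = 2.688 pp.
Share of growth = 2.688 / 6.6 × 100 = 40.727%.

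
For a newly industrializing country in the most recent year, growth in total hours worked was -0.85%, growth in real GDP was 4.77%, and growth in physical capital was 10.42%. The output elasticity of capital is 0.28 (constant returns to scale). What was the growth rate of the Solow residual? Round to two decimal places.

Labor's share = 1 − 0.28 = 0.72.
Physical capital: 0.28 × 10.42 = 2.9176 pp.
Total hours worked: 0.72 × (-0.85) = -0.612 pp.
TFP growth = 4.77 − 2.3056 = 2.4644%.

2.46%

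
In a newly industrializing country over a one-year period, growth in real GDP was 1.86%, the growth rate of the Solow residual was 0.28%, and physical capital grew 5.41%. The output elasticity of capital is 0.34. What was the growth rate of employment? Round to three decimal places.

Labor's share = 1 − 0.34 = 0.66.
gY = gA + 0.34×5.41 + 0.66×g.
0.66×g = 1.86 − 0.28 − 1.8394 = -0.2594.
g = -0.2594 / 0.66 = -0.39303%.

-0.393%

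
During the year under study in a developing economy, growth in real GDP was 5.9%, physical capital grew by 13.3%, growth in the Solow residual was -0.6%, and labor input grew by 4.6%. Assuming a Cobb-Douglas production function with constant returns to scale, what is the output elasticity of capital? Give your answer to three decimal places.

The output elasticity of capital is 0.218.

gY = gA + α·gK + (1−α)·gL, so gY − gA − gL = α(gK − gL).
5.9 + 0.6 − 4.6 = α × (13.3 − 4.6).
1.9 = 8.7 α, so α = 0.21839.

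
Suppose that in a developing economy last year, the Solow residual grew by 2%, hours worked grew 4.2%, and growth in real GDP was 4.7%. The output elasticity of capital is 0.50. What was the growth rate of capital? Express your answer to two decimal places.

1.20%

Labor's share = 1 − 0.5 = 0.5.
gY = gA + 0.5×4.2 + 0.5×g.
0.5×g = 4.7 − 2 − 2.1 = 0.6.
g = 0.6 / 0.5 = 1.2%.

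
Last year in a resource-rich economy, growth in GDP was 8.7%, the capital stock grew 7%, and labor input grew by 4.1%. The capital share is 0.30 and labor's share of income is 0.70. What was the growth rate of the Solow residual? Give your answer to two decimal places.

3.73%

Labor's share = 1 − 0.3 = 0.7.
The capital stock: 0.3 × 7 = 2.1 pp.
Labor input: 0.7 × 4.1 = 2.87 pp.
TFP growth = 8.7 − 4.97 = 3.73%.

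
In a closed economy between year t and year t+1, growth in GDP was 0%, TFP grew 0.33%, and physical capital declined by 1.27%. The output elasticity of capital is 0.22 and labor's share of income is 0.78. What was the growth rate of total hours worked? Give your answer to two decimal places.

-0.06%

Labor's share = 1 − 0.22 = 0.78.
gY = gA + 0.22×(-1.27) + 0.78×g.
0.78×g = 0 − 0.33 + 0.2794 = -0.0506.
g = -0.0506 / 0.78 = -0.0649%.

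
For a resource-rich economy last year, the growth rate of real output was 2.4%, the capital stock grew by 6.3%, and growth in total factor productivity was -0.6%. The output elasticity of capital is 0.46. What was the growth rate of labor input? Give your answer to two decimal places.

Labor's share = 1 − 0.46 = 0.54.
gY = gA + 0.46×6.3 + 0.54×g.
0.54×g = 2.4 + 0.6 − 2.898 = 0.102.
g = 0.102 / 0.54 = 0.1889%.

0.19%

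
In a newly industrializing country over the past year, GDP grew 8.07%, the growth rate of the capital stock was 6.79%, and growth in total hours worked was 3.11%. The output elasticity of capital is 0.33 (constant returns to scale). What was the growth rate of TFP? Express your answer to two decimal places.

Labor's share = 1 − 0.33 = 0.67.
The capital stock: 0.33 × 6.79 = 2.2407 pp.
Total hours worked: 0.67 × 3.11 = 2.0837 pp.
TFP growth = 8.07 − 4.3244 = 3.7456%.

TFP growth was 3.75%.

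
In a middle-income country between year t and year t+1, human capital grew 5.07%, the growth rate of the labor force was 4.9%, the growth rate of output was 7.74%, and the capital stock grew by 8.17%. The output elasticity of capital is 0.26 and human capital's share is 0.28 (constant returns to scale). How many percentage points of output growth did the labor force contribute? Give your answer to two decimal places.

2.25

Labor's share = 1 − 0.26 − 0.28 = 0.46.
Contribution = share × growth = 0.46 × 4.9 = 2.254 pp.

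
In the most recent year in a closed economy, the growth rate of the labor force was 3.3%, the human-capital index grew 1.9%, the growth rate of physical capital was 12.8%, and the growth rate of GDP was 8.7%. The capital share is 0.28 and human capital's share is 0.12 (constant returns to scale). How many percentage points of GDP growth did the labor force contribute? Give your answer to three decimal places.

1.980 percentage points

Labor's share = 1 − 0.28 − 0.12 = 0.6.
Contribution = share × growth = 0.6 × 3.3 = 1.98 pp.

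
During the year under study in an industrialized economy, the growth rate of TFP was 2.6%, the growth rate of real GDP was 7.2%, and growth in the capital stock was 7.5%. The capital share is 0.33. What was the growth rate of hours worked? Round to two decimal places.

Labor's share = 1 − 0.33 = 0.67.
gY = gA + 0.33×7.5 + 0.67×g.
0.67×g = 7.2 − 2.6 − 2.475 = 2.125.
g = 2.125 / 0.67 = 3.1716%.

3.17%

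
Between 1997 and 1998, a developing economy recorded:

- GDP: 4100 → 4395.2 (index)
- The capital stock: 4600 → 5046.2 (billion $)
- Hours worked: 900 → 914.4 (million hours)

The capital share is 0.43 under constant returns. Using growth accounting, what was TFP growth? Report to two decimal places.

GDP growth = (4395.2 − 4100) / 4100 = 7.2%.
The capital stock growth = (5046.2 − 4600) / 4600 = 9.7%.
Hours worked growth = (914.4 − 900) / 900 = 1.6%.
Labor's share = 1 − 0.43 = 0.57.
The capital stock: 0.43 × 9.7 = 4.171 pp.
Hours worked: 0.57 × 1.6 = 0.912 pp.
TFP growth = 7.2 − 5.083 = 2.117%.

TFP growth was 2.12%.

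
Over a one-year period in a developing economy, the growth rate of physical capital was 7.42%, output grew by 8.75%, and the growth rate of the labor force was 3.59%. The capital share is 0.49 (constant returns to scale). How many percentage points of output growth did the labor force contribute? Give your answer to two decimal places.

Labor's share = 1 − 0.49 = 0.51.
Contribution = share × growth = 0.51 × 3.59 = 1.8309 pp.

1.83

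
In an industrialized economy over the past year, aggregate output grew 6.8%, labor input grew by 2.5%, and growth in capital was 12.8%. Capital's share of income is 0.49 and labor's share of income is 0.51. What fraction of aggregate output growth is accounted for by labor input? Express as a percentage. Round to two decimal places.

18.75%

Labor's share = 1 − 0.49 = 0.51.
Labor input contributed 0.51 × 2.5 = 1.275 pp.
Share of growth = 1.275 / 6.8 × 100 = 18.75%.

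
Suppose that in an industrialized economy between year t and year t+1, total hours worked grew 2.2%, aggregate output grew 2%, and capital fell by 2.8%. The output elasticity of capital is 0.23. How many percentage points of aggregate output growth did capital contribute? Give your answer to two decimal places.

Contribution = share × growth = 0.23 × (-2.8) = -0.644 pp.

-0.64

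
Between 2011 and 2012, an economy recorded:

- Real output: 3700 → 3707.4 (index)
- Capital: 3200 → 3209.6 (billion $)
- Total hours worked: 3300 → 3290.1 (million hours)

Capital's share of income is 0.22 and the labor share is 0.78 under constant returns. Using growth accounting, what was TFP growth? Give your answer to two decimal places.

0.37%

Real output growth = (3707.4 − 3700) / 3700 = 0.2%.
Capital growth = (3209.6 − 3200) / 3200 = 0.3%.
Total hours worked growth = (3290.1 − 3300) / 3300 = -0.3%.
Labor's share = 1 − 0.22 = 0.78.
Capital: 0.22 × 0.3 = 0.066 pp.
Total hours worked: 0.78 × (-0.3) = -0.234 pp.
TFP growth = 0.2 + 0.168 = 0.368%.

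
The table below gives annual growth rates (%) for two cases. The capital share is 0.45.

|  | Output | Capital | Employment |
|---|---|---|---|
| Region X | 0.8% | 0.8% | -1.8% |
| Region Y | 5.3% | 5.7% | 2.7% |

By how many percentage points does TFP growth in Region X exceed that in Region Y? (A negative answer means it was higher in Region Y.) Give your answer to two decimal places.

Labor's share = 1 − 0.45 = 0.55.
Region X: TFP = 0.8 − 0.36 + 0.99 = 1.43%.
Region Y: TFP = 5.3 − 2.565 − 1.485 = 1.25%.
Difference = 1.43 − (1.25) = 0.18 pp.

0.18 percentage points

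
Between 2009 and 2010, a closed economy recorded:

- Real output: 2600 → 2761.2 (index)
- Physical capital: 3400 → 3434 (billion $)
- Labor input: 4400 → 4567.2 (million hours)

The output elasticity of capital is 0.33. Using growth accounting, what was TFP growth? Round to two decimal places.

Real output growth = (2761.2 − 2600) / 2600 = 6.2%.
Physical capital growth = (3434 − 3400) / 3400 = 1%.
Labor input growth = (4567.2 − 4400) / 4400 = 3.8%.
Labor's share = 1 − 0.33 = 0.67.
Physical capital: 0.33 × 1 = 0.33 pp.
Labor input: 0.67 × 3.8 = 2.546 pp.
TFP growth = 6.2 − 2.876 = 3.324%.

3.32%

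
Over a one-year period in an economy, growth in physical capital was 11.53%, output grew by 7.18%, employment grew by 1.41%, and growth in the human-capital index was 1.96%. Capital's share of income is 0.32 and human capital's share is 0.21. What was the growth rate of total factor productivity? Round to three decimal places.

Labor's share = 1 − 0.32 − 0.21 = 0.47.
Physical capital: 0.32 × 11.53 = 3.6896 pp.
The human-capital index: 0.21 × 1.96 = 0.4116 pp.
Employment: 0.47 × 1.41 = 0.6627 pp.
TFP growth = 7.18 − 4.7639 = 2.4161%.

2.416%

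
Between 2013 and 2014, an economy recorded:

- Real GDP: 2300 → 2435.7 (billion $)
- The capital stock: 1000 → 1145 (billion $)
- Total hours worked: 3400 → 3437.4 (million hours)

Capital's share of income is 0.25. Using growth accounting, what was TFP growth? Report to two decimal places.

Real GDP growth = (2435.7 − 2300) / 2300 = 5.9%.
The capital stock growth = (1145 − 1000) / 1000 = 14.5%.
Total hours worked growth = (3437.4 − 3400) / 3400 = 1.1%.
Labor's share = 1 − 0.25 = 0.75.
The capital stock: 0.25 × 14.5 = 3.625 pp.
Total hours worked: 0.75 × 1.1 = 0.825 pp.
TFP growth = 5.9 − 4.45 = 1.45%.

TFP grew 1.45%.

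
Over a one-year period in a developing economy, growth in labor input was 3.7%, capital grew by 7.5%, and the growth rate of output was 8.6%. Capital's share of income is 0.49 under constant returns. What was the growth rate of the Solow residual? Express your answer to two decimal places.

Labor's share = 1 − 0.49 = 0.51.
Capital: 0.49 × 7.5 = 3.675 pp.
Labor input: 0.51 × 3.7 = 1.887 pp.
TFP growth = 8.6 − 5.562 = 3.038%.

3.04%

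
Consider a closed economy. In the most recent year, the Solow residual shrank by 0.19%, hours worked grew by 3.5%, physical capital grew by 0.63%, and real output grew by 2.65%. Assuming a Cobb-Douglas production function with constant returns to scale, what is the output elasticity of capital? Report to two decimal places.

gY = gA + α·gK + (1−α)·gL, so gY − gA − gL = α(gK − gL).
2.65 + 0.19 − 3.5 = α × (0.63 − 3.5).
-0.66 = -2.87 α, so α = 0.23.

α = 0.23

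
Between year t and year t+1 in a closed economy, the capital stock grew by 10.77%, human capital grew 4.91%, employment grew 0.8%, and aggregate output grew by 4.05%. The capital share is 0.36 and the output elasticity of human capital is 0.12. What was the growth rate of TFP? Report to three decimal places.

-0.832%

Labor's share = 1 − 0.36 − 0.12 = 0.52.
The capital stock: 0.36 × 10.77 = 3.8772 pp.
Human capital: 0.12 × 4.91 = 0.5892 pp.
Employment: 0.52 × 0.8 = 0.416 pp.
TFP growth = 4.05 − 4.8824 = -0.8324%.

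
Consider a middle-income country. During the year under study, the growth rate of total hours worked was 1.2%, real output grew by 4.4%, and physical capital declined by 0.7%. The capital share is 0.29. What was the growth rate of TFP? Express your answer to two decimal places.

Labor's share = 1 − 0.29 = 0.71.
Physical capital: 0.29 × (-0.7) = -0.203 pp.
Total hours worked: 0.71 × 1.2 = 0.852 pp.
TFP growth = 4.4 − 0.649 = 3.751%.

3.75%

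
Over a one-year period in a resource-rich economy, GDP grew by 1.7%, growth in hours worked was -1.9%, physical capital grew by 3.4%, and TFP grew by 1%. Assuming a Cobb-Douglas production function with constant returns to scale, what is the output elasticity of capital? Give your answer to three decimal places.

gY = gA + α·gK + (1−α)·gL, so gY − gA − gL = α(gK − gL).
1.7 − 1 + 1.9 = α × (3.4 − (-1.9)).
2.6 = 5.3 α, so α = 0.49057.

0.491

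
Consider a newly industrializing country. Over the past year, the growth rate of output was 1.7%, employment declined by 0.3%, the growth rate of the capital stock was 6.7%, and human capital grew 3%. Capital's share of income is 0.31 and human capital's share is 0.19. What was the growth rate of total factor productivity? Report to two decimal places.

Labor's share = 1 − 0.31 − 0.19 = 0.5.
The capital stock: 0.31 × 6.7 = 2.077 pp.
Human capital: 0.19 × 3 = 0.57 pp.
Employment: 0.5 × (-0.3) = -0.15 pp.
TFP growth = 1.7 − 2.497 = -0.797%.

-0.80%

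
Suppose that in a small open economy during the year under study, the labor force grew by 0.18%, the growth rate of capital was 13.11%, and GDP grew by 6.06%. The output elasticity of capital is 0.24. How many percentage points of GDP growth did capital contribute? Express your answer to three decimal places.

3.146 pp

Contribution = share × growth = 0.24 × 13.11 = 3.1464 pp.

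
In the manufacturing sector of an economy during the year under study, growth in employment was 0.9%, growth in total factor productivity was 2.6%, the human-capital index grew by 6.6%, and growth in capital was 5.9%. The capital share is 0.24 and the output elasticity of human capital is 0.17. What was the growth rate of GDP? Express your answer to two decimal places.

Labor's share = 1 − 0.24 − 0.17 = 0.59.
Capital: 0.24 × 5.9 = 1.416 pp.
The human-capital index: 0.17 × 6.6 = 1.122 pp.
Employment: 0.59 × 0.9 = 0.531 pp.
Output growth = 2.6 + 3.069 = 5.669%.

GDP grew 5.67%.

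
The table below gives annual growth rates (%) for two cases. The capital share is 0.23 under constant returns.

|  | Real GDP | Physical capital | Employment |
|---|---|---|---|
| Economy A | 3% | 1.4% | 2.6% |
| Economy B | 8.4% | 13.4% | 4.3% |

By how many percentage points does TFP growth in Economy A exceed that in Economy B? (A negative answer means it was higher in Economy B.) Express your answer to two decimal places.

-1.33 percentage points

Labor's share = 1 − 0.23 = 0.77.
Economy A: TFP = 3 − 0.322 − 2.002 = 0.676%.
Economy B: TFP = 8.4 − 3.082 − 3.311 = 2.007%.
Difference = 0.676 − (2.007) = -1.331 pp.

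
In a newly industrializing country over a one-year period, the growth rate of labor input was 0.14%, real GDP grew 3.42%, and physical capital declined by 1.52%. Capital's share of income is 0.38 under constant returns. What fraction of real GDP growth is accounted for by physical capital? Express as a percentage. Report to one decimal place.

Physical capital contributed 0.38 × (-1.52) = -0.5776 pp.
Share of growth = -0.5776 / 3.42 × 100 = -16.889%.

Physical capital accounted for -16.9% of growth.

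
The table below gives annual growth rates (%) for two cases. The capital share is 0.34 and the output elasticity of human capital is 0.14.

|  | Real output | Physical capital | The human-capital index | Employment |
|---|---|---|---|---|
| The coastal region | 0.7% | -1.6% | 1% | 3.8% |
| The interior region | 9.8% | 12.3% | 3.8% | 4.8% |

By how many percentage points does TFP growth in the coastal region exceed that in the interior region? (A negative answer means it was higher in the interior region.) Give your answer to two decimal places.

Labor's share = 1 − 0.34 − 0.14 = 0.52.
The coastal region: TFP = 0.7 + 0.544 − 0.14 − 1.976 = -0.872%.
The interior region: TFP = 9.8 − 4.182 − 0.532 − 2.496 = 2.59%.
Difference = -0.872 − (2.59) = -3.462 pp.

-3.46 percentage points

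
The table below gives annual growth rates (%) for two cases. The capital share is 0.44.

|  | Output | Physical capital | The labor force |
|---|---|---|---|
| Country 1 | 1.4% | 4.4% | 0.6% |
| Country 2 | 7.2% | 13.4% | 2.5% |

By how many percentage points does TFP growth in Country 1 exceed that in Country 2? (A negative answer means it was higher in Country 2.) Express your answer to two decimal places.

Labor's share = 1 − 0.44 = 0.56.
Country 1: TFP = 1.4 − 1.936 − 0.336 = -0.872%.
Country 2: TFP = 7.2 − 5.896 − 1.4 = -0.096%.
Difference = -0.872 − (-0.096) = -0.776 pp.

-0.78 percentage points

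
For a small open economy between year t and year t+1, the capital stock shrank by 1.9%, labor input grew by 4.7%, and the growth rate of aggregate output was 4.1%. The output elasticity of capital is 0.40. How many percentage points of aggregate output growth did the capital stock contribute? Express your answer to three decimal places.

Contribution = share × growth = 0.4 × (-1.9) = -0.76 pp.

-0.760 pp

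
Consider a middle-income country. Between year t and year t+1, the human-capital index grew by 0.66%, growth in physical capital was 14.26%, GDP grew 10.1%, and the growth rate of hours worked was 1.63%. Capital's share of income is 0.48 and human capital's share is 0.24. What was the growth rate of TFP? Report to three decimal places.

Labor's share = 1 − 0.48 − 0.24 = 0.28.
Physical capital: 0.48 × 14.26 = 6.8448 pp.
The human-capital index: 0.24 × 0.66 = 0.1584 pp.
Hours worked: 0.28 × 1.63 = 0.4564 pp.
TFP growth = 10.1 − 7.4596 = 2.6404%.

2.640%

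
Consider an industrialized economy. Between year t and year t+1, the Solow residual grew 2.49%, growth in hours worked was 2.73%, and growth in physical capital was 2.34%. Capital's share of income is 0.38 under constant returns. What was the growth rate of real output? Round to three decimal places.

Labor's share = 1 − 0.38 = 0.62.
Physical capital: 0.38 × 2.34 = 0.8892 pp.
Hours worked: 0.62 × 2.73 = 1.6926 pp.
Output growth = 2.49 + 2.5818 = 5.0718%.

5.072%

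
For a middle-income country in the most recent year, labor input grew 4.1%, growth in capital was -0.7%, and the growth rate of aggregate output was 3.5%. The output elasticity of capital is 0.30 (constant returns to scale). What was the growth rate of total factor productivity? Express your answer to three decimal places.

Labor's share = 1 − 0.3 = 0.7.
Capital: 0.3 × (-0.7) = -0.21 pp.
Labor input: 0.7 × 4.1 = 2.87 pp.
TFP growth = 3.5 − 2.66 = 0.84%.

Total factor productivity grew 0.840%.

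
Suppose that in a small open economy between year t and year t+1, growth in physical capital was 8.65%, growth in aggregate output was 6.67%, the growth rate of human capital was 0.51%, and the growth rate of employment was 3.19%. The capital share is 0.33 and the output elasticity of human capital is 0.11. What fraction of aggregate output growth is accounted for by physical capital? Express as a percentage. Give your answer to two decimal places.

Physical capital accounted for 42.80% of growth.

Physical capital contributed 0.33 × 8.65 = 2.8545 pp.
Share of growth = 2.8545 / 6.67 × 100 = 42.7961%.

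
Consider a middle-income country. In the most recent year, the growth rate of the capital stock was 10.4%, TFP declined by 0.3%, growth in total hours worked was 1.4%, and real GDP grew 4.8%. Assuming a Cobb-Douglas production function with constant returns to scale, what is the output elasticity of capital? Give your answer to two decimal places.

gY = gA + α·gK + (1−α)·gL, so gY − gA − gL = α(gK − gL).
4.8 + 0.3 − 1.4 = α × (10.4 − 1.4).
3.7 = 9 α, so α = 0.4111.

α = 0.41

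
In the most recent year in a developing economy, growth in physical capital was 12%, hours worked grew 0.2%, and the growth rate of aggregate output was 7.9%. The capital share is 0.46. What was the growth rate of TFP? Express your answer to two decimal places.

Labor's share = 1 − 0.46 = 0.54.
Physical capital: 0.46 × 12 = 5.52 pp.
Hours worked: 0.54 × 0.2 = 0.108 pp.
TFP growth = 7.9 − 5.628 = 2.272%.

2.27%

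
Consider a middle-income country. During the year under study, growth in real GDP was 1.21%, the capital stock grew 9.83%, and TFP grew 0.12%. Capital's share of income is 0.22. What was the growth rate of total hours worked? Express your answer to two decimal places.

Labor's share = 1 − 0.22 = 0.78.
gY = gA + 0.22×9.83 + 0.78×g.
0.78×g = 1.21 − 0.12 − 2.1626 = -1.0726.
g = -1.0726 / 0.78 = -1.3751%.

-1.38%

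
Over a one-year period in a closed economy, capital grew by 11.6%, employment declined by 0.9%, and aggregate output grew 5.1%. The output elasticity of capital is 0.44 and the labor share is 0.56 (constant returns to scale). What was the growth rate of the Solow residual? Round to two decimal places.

Labor's share = 1 − 0.44 = 0.56.
Capital: 0.44 × 11.6 = 5.104 pp.
Employment: 0.56 × (-0.9) = -0.504 pp.
TFP growth = 5.1 − 4.6 = 0.5%.

0.50%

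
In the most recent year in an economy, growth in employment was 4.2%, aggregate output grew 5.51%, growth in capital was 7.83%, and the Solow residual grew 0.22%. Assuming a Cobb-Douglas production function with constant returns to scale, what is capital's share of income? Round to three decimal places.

α = 0.300

gY = gA + α·gK + (1−α)·gL, so gY − gA − gL = α(gK − gL).
5.51 − 0.22 − 4.2 = α × (7.83 − 4.2).
1.09 = 3.63 α, so α = 0.30028.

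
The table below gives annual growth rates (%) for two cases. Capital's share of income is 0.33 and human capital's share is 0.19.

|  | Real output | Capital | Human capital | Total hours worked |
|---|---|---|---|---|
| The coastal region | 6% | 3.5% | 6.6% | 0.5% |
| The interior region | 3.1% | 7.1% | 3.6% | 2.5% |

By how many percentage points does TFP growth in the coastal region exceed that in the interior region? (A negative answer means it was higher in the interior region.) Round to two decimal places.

Labor's share = 1 − 0.33 − 0.19 = 0.48.
The coastal region: TFP = 6 − 1.155 − 1.254 − 0.24 = 3.351%.
The interior region: TFP = 3.1 − 2.343 − 0.684 − 1.2 = -1.127%.
Difference = 3.351 − (-1.127) = 4.478 pp.

4.48 percentage points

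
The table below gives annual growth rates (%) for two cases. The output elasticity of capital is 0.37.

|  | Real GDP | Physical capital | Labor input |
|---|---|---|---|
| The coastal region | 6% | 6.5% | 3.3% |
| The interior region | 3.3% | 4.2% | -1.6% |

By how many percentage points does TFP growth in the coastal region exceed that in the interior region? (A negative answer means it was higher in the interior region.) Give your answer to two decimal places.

-1.24 percentage points

Labor's share = 1 − 0.37 = 0.63.
The coastal region: TFP = 6 − 2.405 − 2.079 = 1.516%.
The interior region: TFP = 3.3 − 1.554 + 1.008 = 2.754%.
Difference = 1.516 − (2.754) = -1.238 pp.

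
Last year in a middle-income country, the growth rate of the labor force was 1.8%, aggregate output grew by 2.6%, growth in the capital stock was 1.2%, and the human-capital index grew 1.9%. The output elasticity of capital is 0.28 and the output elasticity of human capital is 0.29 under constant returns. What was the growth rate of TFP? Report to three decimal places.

0.939%

Labor's share = 1 − 0.28 − 0.29 = 0.43.
The capital stock: 0.28 × 1.2 = 0.336 pp.
The human-capital index: 0.29 × 1.9 = 0.551 pp.
The labor force: 0.43 × 1.8 = 0.774 pp.
TFP growth = 2.6 − 1.661 = 0.939%.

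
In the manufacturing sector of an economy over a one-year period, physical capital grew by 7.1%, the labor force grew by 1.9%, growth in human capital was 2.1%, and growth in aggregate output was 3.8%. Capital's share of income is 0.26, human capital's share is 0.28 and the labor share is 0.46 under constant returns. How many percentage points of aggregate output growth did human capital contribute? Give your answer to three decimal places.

Contribution = share × growth = 0.28 × 2.1 = 0.588 pp.

0.588 percentage points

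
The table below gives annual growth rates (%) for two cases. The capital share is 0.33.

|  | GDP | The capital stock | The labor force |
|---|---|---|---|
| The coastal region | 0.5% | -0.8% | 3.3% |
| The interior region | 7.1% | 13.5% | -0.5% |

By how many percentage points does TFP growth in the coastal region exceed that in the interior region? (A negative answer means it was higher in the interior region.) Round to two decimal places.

Labor's share = 1 − 0.33 = 0.67.
The coastal region: TFP = 0.5 + 0.264 − 2.211 = -1.447%.
The interior region: TFP = 7.1 − 4.455 + 0.335 = 2.98%.
Difference = -1.447 − (2.98) = -4.427 pp.

-4.43 percentage points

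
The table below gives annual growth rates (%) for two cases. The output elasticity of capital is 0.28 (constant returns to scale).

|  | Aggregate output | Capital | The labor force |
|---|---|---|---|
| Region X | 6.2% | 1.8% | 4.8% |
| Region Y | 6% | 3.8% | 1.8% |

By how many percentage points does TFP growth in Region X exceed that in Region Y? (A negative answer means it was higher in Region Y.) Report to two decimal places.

-1.40 percentage points

Labor's share = 1 − 0.28 = 0.72.
Region X: TFP = 6.2 − 0.504 − 3.456 = 2.24%.
Region Y: TFP = 6 − 1.064 − 1.296 = 3.64%.
Difference = 2.24 − (3.64) = -1.4 pp.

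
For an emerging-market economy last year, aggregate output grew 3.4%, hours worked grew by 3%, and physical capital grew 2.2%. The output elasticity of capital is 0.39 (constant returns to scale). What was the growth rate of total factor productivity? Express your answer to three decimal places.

Labor's share = 1 − 0.39 = 0.61.
Physical capital: 0.39 × 2.2 = 0.858 pp.
Hours worked: 0.61 × 3 = 1.83 pp.
TFP growth = 3.4 − 2.688 = 0.712%.

0.712%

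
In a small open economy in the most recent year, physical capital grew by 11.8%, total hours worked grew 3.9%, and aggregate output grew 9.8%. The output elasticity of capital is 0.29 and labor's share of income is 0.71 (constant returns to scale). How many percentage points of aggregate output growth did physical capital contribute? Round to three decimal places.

3.422 percentage points

Contribution = share × growth = 0.29 × 11.8 = 3.422 pp.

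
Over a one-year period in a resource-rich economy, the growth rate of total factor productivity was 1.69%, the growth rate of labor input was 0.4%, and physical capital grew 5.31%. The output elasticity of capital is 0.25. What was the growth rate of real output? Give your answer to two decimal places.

3.32%

Labor's share = 1 − 0.25 = 0.75.
Physical capital: 0.25 × 5.31 = 1.3275 pp.
Labor input: 0.75 × 0.4 = 0.3 pp.
Output growth = 1.69 + 1.6275 = 3.3175%.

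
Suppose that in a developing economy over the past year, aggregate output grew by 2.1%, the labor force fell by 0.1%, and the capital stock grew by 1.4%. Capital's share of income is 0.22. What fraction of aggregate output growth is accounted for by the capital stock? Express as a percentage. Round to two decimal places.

14.67%

The capital stock contributed 0.22 × 1.4 = 0.308 pp.
Share of growth = 0.308 / 2.1 × 100 = 14.6667%.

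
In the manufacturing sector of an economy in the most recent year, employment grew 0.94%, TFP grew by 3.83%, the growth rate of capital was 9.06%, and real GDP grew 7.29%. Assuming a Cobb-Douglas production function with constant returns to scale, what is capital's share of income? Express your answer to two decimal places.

Capital's share of income is 0.31.

gY = gA + α·gK + (1−α)·gL, so gY − gA − gL = α(gK − gL).
7.29 − 3.83 − 0.94 = α × (9.06 − 0.94).
2.52 = 8.12 α, so α = 0.3103.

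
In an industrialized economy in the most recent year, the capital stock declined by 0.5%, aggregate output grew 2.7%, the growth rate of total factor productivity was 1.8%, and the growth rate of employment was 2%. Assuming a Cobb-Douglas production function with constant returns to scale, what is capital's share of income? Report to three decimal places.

Capital's share of income is 0.440.

gY = gA + α·gK + (1−α)·gL, so gY − gA − gL = α(gK − gL).
2.7 − 1.8 − 2 = α × (-0.5 − 2).
-1.1 = -2.5 α, so α = 0.44.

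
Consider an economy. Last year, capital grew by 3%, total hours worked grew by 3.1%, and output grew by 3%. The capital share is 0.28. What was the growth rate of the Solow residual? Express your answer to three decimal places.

Labor's share = 1 − 0.28 = 0.72.
Capital: 0.28 × 3 = 0.84 pp.
Total hours worked: 0.72 × 3.1 = 2.232 pp.
TFP growth = 3 − 3.072 = -0.072%.

-0.072%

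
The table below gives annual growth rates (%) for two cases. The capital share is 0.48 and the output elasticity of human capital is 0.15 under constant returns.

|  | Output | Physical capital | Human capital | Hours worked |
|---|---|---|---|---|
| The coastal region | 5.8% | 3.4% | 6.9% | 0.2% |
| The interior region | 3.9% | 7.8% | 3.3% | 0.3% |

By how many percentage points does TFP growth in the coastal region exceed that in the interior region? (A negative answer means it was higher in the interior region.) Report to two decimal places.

Labor's share = 1 − 0.48 − 0.15 = 0.37.
The coastal region: TFP = 5.8 − 1.632 − 1.035 − 0.074 = 3.059%.
The interior region: TFP = 3.9 − 3.744 − 0.495 − 0.111 = -0.45%.
Difference = 3.059 − (-0.45) = 3.509 pp.

3.51 percentage points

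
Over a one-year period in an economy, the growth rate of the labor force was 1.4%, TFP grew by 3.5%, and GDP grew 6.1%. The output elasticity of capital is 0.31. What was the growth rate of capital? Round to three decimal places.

Capital growth was 5.271%.

Labor's share = 1 − 0.31 = 0.69.
gY = gA + 0.69×1.4 + 0.31×g.
0.31×g = 6.1 − 3.5 − 0.966 = 1.634.
g = 1.634 / 0.31 = 5.27097%.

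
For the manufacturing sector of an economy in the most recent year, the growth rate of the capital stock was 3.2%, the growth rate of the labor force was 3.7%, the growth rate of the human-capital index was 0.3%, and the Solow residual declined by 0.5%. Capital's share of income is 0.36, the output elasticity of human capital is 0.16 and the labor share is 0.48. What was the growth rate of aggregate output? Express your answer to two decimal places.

Labor's share = 1 − 0.36 − 0.16 = 0.48.
The capital stock: 0.36 × 3.2 = 1.152 pp.
The human-capital index: 0.16 × 0.3 = 0.048 pp.
The labor force: 0.48 × 3.7 = 1.776 pp.
Output growth = -0.5 + 2.976 = 2.476%.

Aggregate output grew 2.48%.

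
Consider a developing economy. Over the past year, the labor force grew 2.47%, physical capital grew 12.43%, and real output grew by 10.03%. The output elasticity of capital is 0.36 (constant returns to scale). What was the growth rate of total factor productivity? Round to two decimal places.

Labor's share = 1 − 0.36 = 0.64.
Physical capital: 0.36 × 12.43 = 4.4748 pp.
The labor force: 0.64 × 2.47 = 1.5808 pp.
TFP growth = 10.03 − 6.0556 = 3.9744%.

3.97%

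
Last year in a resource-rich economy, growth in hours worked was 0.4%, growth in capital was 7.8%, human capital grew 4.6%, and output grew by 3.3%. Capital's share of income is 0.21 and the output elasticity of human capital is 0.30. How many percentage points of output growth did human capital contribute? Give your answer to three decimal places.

1.380 pp

Contribution = share × growth = 0.3 × 4.6 = 1.38 pp.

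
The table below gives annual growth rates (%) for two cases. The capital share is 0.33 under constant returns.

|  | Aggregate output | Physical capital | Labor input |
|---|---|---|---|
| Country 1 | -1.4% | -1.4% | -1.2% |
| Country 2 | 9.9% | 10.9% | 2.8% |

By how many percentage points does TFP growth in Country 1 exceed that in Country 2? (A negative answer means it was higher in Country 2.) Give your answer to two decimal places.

Labor's share = 1 − 0.33 = 0.67.
Country 1: TFP = -1.4 + 0.462 + 0.804 = -0.134%.
Country 2: TFP = 9.9 − 3.597 − 1.876 = 4.427%.
Difference = -0.134 − (4.427) = -4.561 pp.

-4.56 percentage points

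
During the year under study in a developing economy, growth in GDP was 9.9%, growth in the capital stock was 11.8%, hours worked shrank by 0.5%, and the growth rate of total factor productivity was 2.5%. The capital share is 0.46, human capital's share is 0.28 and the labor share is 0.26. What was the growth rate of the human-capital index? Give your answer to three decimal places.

7.507%

Labor's share = 1 − 0.46 − 0.28 = 0.26.
gY = gA + 0.46×11.8 + 0.26×(-0.5) + 0.28×g.
0.28×g = 9.9 − 2.5 − 5.298 = 2.102.
g = 2.102 / 0.28 = 7.50714%.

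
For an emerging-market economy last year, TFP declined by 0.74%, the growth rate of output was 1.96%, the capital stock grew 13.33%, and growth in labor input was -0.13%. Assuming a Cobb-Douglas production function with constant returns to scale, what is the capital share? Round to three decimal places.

gY = gA + α·gK + (1−α)·gL, so gY − gA − gL = α(gK − gL).
1.96 + 0.74 + 0.13 = α × (13.33 − (-0.13)).
2.83 = 13.46 α, so α = 0.21025.

0.210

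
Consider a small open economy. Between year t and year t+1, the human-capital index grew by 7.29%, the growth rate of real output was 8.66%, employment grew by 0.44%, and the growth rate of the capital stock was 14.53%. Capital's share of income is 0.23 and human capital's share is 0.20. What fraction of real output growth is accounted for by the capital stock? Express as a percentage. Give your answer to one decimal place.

The capital stock contributed 0.23 × 14.53 = 3.3419 pp.
Share of growth = 3.3419 / 8.66 × 100 = 38.59%.

38.6%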